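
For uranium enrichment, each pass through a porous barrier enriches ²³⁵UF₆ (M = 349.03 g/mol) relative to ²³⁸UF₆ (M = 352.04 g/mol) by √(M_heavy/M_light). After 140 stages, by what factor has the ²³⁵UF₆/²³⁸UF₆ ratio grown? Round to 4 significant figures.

Each stage multiplies the ratio by α = √(352.04/349.03), so after 140 stages the overall factor is α^140 = (352.04/349.03)^(140/2).
= 1.00862^70 = 1.824.

1.824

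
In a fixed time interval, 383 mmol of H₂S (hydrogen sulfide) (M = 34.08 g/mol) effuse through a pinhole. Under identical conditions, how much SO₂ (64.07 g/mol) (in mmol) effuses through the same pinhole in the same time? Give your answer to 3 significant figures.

279 mmol

By Graham's law, rate_SO₂/rate_H₂S = √(M_H₂S/M_SO₂) = √(34.08/64.07) = √0.5319 = 0.7293.
So the amount for SO₂ is 383 × 0.7293 = 279 mmol.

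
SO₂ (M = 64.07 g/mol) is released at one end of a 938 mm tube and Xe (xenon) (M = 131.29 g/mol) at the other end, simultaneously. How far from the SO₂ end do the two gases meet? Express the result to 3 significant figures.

In equal time, each gas travels a distance ∝ its rate ∝ 1/√M, so d_SO₂/d_Xe = √(M_Xe/M_SO₂) = √(131.29/64.07) = 1.431.
With d_SO₂ + d_Xe = 938 mm, d_Xe = 938/(1 + 1.431) = 385.8 mm.
d_SO₂ = 938 − 385.8 = 552 mm.

552 mm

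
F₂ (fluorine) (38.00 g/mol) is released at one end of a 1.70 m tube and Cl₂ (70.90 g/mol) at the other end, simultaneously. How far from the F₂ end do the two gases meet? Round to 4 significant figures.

0.9815 m

Graham's law gives d_F₂/d_Cl₂ = rate_F₂/rate_Cl₂ = √(M_Cl₂/M_F₂) = √(70.90/38.00) = 1.366.
With d_F₂ + d_Cl₂ = 1.70 m, d_Cl₂ = 1.70/(1 + 1.366) = 0.7185 m.
d_F₂ = 1.70 − 0.7185 = 0.9815 m.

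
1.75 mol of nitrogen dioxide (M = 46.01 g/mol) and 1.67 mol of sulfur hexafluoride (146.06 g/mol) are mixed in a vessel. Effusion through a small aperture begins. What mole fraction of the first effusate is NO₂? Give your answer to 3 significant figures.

Rate_i ∝ x_i/√M_i (Graham's law weighted by mole fraction), so the effusate composition follows n_i/√M_i.
So x_NO₂ in the escaping gas = (n_NO₂/√M_NO₂) / Σ(n_i/√M_i)
= (1.75/√46.01) / (1.75/√46.01 + 1.67/√146.06) = 0.2580/(0.2580 + 0.1382) = 0.651.

0.651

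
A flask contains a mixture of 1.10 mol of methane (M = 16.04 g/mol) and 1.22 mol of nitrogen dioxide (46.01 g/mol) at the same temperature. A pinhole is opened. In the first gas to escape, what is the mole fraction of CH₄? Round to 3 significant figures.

0.604

The effusion rate of species i is ∝ p_i/√M_i ∝ n_i/√M_i.
So x_CH₄ in the escaping gas = (n_CH₄/√M_CH₄) / Σ(n_i/√M_i)
= (1.10/√16.04) / (1.10/√16.04 + 1.22/√46.01) = 0.2747/(0.2747 + 0.1799) = 0.604.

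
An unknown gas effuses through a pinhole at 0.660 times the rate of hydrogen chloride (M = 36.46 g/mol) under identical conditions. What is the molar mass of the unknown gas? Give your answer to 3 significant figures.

Graham's law gives rate_X/rate_HCl = √(M_HCl/M_X).
0.660 = √(36.46/M_X)
M_X = 36.46 / 0.660² = 36.46 / 0.4356 = 83.7 g/mol

83.7 g/mol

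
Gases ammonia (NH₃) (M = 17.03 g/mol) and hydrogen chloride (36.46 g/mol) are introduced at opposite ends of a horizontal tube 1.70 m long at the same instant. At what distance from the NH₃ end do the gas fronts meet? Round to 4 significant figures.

In equal time, each gas travels a distance ∝ its rate ∝ 1/√M, so d_NH₃/d_HCl = √(M_HCl/M_NH₃) = √(36.46/17.03) = 1.463.
With d_NH₃ + d_HCl = 1.70 m, d_HCl = 1.70/(1 + 1.463) = 0.6902 m.
d_NH₃ = 1.70 − 0.6902 = 1.010 m.

1.010 m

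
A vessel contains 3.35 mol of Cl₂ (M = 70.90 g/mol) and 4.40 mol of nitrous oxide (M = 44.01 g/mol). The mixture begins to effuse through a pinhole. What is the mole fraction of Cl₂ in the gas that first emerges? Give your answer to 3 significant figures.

0.375

Rate_i ∝ x_i/√M_i (Graham's law weighted by mole fraction), so the effusate composition follows n_i/√M_i.
Mole fraction of Cl₂ in the effusate = (n_Cl₂/√M_Cl₂) / (n_Cl₂/√M_Cl₂ + n_N₂O/√M_N₂O)
= (3.35/√70.90) / (3.35/√70.90 + 4.40/√44.01) = 0.3979/(0.3979 + 0.6632) = 0.375.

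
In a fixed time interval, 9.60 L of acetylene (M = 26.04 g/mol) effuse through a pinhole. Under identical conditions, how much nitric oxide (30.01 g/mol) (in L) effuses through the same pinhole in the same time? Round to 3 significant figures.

8.94 L

From Graham's law, rate_NO/rate_C₂H₂ = √(M_C₂H₂/M_NO) = √(26.04/30.01) = √0.8677 = 0.9315.
So the volume for NO is 9.60 × 0.9315 = 8.94 L.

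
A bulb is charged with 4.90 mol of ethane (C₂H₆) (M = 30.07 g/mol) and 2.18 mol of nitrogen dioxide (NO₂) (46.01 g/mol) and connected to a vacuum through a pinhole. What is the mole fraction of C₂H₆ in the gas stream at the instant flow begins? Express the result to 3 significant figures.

0.735

Effusion rate of each component ∝ n_i/√M_i (partial pressure × 1/√M).
x_C₂H₆(eff) = (n_C₂H₆/√M_C₂H₆) / (n_C₂H₆/√M_C₂H₆ + n_NO₂/√M_NO₂)
= (4.90/√30.07) / (4.90/√30.07 + 2.18/√46.01) = 0.8936/(0.8936 + 0.3214) = 0.735.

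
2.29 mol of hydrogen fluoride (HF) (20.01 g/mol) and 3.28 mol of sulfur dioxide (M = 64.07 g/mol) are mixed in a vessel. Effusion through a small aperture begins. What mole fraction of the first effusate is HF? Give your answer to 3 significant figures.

0.555

Rate_i ∝ x_i/√M_i (Graham's law weighted by mole fraction), so the effusate composition follows n_i/√M_i.
So x_HF in the escaping gas = (n_HF/√M_HF) / Σ(n_i/√M_i)
= (2.29/√20.01) / (2.29/√20.01 + 3.28/√64.07) = 0.5119/(0.5119 + 0.4098) = 0.555.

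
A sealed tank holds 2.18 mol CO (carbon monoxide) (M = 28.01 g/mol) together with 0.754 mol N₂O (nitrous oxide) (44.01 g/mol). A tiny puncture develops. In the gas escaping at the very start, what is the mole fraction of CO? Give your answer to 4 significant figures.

Rate_i ∝ x_i/√M_i (Graham's law weighted by mole fraction), so the effusate composition follows n_i/√M_i.
So x_CO in the escaping gas = (n_CO/√M_CO) / Σ(n_i/√M_i)
= (2.18/√28.01) / (2.18/√28.01 + 0.754/√44.01) = 0.4119/(0.4119 + 0.1137) = 0.7837.

0.7837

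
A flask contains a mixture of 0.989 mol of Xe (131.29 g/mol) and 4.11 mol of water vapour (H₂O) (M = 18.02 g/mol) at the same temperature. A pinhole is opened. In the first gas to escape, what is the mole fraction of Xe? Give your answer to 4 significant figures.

Each component's effusion rate ∝ (its partial pressure)·(1/√M) ∝ n_i/√M_i.
Mole fraction of Xe in the effusate = (n_Xe/√M_Xe) / (n_Xe/√M_Xe + n_H₂O/√M_H₂O)
= (0.989/√131.29) / (0.989/√131.29 + 4.11/√18.02) = 0.08631/(0.08631 + 0.9682) = 0.08185.

0.08185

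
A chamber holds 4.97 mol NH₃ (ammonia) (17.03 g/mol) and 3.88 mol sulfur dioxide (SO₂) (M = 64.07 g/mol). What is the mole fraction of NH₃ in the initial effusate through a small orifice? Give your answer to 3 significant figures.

Rate_i ∝ x_i/√M_i (Graham's law weighted by mole fraction), so the effusate composition follows n_i/√M_i.
So x_NH₃ in the escaping gas = (n_NH₃/√M_NH₃) / Σ(n_i/√M_i)
= (4.97/√17.03) / (4.97/√17.03 + 3.88/√64.07) = 1.204/(1.204 + 0.4847) = 0.713.

0.713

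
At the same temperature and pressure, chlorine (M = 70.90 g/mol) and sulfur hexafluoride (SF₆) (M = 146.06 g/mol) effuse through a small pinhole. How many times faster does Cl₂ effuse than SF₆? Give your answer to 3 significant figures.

1.44

Graham's law gives rate_Cl₂/rate_SF₆ = √(M_SF₆/M_Cl₂) = √(146.06/70.90) = √2.060 = 1.44.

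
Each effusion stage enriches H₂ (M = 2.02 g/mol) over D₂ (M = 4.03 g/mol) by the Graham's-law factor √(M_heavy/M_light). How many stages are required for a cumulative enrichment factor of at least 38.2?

With α = √(4.03/2.02) per stage, ln α = ½ ln(1.99505) = 0.3453.
Need α^N ≥ 38.2 ⇒ N ≥ ln(38.2) / ln α = 3.643 / 0.3453 = 10.55.
Rounding up, N = 11 stages.

11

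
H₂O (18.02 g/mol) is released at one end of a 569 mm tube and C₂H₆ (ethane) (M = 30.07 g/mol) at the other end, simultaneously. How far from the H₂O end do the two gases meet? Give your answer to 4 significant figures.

Graham's law gives d_H₂O/d_C₂H₆ = rate_H₂O/rate_C₂H₆ = √(M_C₂H₆/M_H₂O) = √(30.07/18.02) = 1.292.
With d_H₂O + d_C₂H₆ = 569 mm, d_C₂H₆ = 569/(1 + 1.292) = 248.3 mm.
d_H₂O = 569 − 248.3 = 320.7 mm.

320.7 mm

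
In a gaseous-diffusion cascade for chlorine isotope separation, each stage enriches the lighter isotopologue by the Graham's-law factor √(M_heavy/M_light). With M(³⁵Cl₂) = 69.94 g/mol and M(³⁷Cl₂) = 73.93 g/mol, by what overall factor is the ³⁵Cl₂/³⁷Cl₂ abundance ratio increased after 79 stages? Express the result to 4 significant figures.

After 79 stages the ratio has grown by (√(73.93/69.94))^79 = (73.93/69.94)^(79/2).
= 1.05705^(79/2) = 8.949.

8.949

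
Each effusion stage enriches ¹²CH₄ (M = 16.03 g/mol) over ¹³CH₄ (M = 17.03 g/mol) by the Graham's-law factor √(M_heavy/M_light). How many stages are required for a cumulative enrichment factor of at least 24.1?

Per stage α = (17.03/16.03)^(1/2) = 1.06238^0.5, giving ln α = 0.03026.
Need α^N ≥ 24.1 ⇒ N ≥ ln(24.1) / ln α = 3.182 / 0.03026 = 105.17.
Rounding up, N = 106 stages.

106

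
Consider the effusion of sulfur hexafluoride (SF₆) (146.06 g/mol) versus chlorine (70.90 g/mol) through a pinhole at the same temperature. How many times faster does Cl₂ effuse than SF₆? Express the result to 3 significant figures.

1.44

From Graham's law, rate_Cl₂/rate_SF₆ = √(M_SF₆/M_Cl₂) = √(146.06/70.90) = √2.060 = 1.44.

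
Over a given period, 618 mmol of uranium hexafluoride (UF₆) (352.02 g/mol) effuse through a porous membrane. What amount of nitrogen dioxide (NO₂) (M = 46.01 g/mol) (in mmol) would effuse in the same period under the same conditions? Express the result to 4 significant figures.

1709 mmol

From Graham's law, rate_NO₂/rate_UF₆ = √(M_UF₆/M_NO₂) = √(352.02/46.01) = √7.651 = 2.766.
So the amount for NO₂ is 618 × 2.766 = 1709 mmol.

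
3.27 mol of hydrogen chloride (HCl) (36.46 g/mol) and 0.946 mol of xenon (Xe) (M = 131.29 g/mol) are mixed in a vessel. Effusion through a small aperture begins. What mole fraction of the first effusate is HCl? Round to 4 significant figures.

0.8677

Each component's effusion rate ∝ (its partial pressure)·(1/√M) ∝ n_i/√M_i.
So x_HCl in the escaping gas = (n_HCl/√M_HCl) / Σ(n_i/√M_i)
= (3.27/√36.46) / (3.27/√36.46 + 0.946/√131.29) = 0.5416/(0.5416 + 0.08256) = 0.8677.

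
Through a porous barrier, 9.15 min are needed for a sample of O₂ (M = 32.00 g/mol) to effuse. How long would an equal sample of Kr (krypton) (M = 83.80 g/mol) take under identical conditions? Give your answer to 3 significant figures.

14.8 min

Graham's law gives t_Kr/t_O₂ = √(M_Kr/M_O₂) = √(83.80/32.00) = √2.619 = 1.618.
So the time for Kr is 9.15 × 1.618 = 14.8 min.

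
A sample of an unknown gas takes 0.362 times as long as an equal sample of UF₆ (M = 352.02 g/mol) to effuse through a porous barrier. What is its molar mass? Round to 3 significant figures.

46.1 g/mol

Using Graham's law: t_X/t_UF₆ = √(M_X/M_UF₆).
0.362 = √(M_X/352.02)
M_X = 352.02 × 0.362² = 352.02 × 0.1310 = 46.1 g/mol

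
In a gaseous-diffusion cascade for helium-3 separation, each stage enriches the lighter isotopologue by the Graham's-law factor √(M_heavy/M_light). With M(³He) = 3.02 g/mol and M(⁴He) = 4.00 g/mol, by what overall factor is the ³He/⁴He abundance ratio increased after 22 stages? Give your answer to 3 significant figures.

22.0

Each stage multiplies the ratio by α = √(4.00/3.02), so after 22 stages the overall factor is α^22 = (4.00/3.02)^(22/2).
= 1.32450^11 = 22.0.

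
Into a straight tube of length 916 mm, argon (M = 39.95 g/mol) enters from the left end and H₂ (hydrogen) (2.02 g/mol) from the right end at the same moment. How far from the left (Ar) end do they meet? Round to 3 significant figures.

168 mm

Graham's law gives d_Ar/d_H₂ = rate_Ar/rate_H₂ = √(M_H₂/M_Ar) = √(2.02/39.95) = 0.2249.
With d_Ar + d_H₂ = 916 mm, d_H₂ = 916/(1 + 0.2249) = 747.8 mm.
d_Ar = 916 − 747.8 = 168 mm.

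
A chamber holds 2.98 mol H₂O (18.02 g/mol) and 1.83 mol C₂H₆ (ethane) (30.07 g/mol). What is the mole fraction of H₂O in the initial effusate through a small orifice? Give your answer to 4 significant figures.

0.6778

Rate_i ∝ x_i/√M_i (Graham's law weighted by mole fraction), so the effusate composition follows n_i/√M_i.
So x_H₂O in the escaping gas = (n_H₂O/√M_H₂O) / Σ(n_i/√M_i)
= (2.98/√18.02) / (2.98/√18.02 + 1.83/√30.07) = 0.7020/(0.7020 + 0.3337) = 0.6778.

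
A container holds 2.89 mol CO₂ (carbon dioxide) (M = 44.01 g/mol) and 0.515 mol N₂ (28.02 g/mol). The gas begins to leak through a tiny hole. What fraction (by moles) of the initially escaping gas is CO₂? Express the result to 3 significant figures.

Effusion rate of each component ∝ n_i/√M_i (partial pressure × 1/√M).
Mole fraction of CO₂ in the effusate = (n_CO₂/√M_CO₂) / (n_CO₂/√M_CO₂ + n_N₂/√M_N₂)
= (2.89/√44.01) / (2.89/√44.01 + 0.515/√28.02) = 0.4356/(0.4356 + 0.09729) = 0.817.

0.817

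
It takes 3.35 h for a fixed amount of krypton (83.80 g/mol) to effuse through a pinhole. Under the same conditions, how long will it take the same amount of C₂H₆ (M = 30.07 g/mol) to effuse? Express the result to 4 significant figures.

2.007 h

By Graham's law, t_C₂H₆/t_Kr = √(M_C₂H₆/M_Kr) = √(30.07/83.80) = √0.3588 = 0.5990.
So the time for C₂H₆ is 3.35 × 0.5990 = 2.007 h.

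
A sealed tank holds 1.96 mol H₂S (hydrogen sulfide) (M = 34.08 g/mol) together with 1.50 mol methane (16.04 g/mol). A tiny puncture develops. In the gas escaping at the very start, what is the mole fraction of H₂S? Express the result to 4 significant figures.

0.4727

Each component's effusion rate ∝ (its partial pressure)·(1/√M) ∝ n_i/√M_i.
So x_H₂S in the escaping gas = (n_H₂S/√M_H₂S) / Σ(n_i/√M_i)
= (1.96/√34.08) / (1.96/√34.08 + 1.50/√16.04) = 0.3357/(0.3357 + 0.3745) = 0.4727.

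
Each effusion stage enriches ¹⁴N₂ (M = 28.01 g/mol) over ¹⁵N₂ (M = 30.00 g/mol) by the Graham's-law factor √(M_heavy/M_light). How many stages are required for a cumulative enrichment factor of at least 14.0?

77

With α = √(30.00/28.01) per stage, ln α = ½ ln(1.07105) = 0.03432.
Need α^N ≥ 14.0 ⇒ N ≥ ln(14.0) / ln α = 2.639 / 0.03432 = 76.90.
Rounding up, N = 77 stages.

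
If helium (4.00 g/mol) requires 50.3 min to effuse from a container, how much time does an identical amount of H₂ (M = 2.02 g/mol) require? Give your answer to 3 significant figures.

From Graham's law, t_H₂/t_He = √(M_H₂/M_He) = √(2.02/4.00) = √0.5050 = 0.7106.
So the time for H₂ is 50.3 × 0.7106 = 35.7 min.

35.7 min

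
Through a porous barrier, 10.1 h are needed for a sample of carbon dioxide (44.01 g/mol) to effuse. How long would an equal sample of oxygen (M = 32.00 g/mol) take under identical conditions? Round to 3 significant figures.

From Graham's law, t_O₂/t_CO₂ = √(M_O₂/M_CO₂) = √(32.00/44.01) = √0.7271 = 0.8527.
So the time for O₂ is 10.1 × 0.8527 = 8.61 h.

8.61 h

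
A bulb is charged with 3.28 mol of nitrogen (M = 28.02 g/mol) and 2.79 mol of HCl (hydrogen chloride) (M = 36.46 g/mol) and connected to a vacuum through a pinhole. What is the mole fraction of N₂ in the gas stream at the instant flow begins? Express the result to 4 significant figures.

0.5728

Each component's effusion rate ∝ (its partial pressure)·(1/√M) ∝ n_i/√M_i.
x_N₂(eff) = (n_N₂/√M_N₂) / (n_N₂/√M_N₂ + n_HCl/√M_HCl)
= (3.28/√28.02) / (3.28/√28.02 + 2.79/√36.46) = 0.6196/(0.6196 + 0.4621) = 0.5728.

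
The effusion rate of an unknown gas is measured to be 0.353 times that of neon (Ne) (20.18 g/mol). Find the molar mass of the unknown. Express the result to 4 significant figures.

From Graham's law, rate_X/rate_Ne = √(M_Ne/M_X).
0.353 = √(20.18/M_X)
M_X = 20.18 / 0.353² = 20.18 / 0.1246 = 161.9 g/mol

161.9 g/mol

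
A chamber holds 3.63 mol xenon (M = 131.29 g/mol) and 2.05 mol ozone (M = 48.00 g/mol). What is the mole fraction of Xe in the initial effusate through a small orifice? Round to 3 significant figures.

0.517

Rate_i ∝ x_i/√M_i (Graham's law weighted by mole fraction), so the effusate composition follows n_i/√M_i.
So x_Xe in the escaping gas = (n_Xe/√M_Xe) / Σ(n_i/√M_i)
= (3.63/√131.29) / (3.63/√131.29 + 2.05/√48.00) = 0.3168/(0.3168 + 0.2959) = 0.517.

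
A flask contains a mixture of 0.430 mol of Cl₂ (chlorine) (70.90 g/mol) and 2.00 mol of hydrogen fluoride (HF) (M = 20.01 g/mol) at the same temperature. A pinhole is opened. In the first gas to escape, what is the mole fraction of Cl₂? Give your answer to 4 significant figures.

The effusion rate of species i is ∝ p_i/√M_i ∝ n_i/√M_i.
Mole fraction of Cl₂ in the effusate = (n_Cl₂/√M_Cl₂) / (n_Cl₂/√M_Cl₂ + n_HF/√M_HF)
= (0.430/√70.90) / (0.430/√70.90 + 2.00/√20.01) = 0.05107/(0.05107 + 0.4471) = 0.1025.

0.1025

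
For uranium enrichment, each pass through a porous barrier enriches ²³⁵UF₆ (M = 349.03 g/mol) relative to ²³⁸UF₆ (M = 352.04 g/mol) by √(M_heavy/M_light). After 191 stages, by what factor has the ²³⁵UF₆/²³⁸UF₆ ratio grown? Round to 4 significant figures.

After 191 stages the ratio has grown by (√(352.04/349.03))^191 = (352.04/349.03)^(191/2).
= 1.00862^(191/2) = 2.271.

2.271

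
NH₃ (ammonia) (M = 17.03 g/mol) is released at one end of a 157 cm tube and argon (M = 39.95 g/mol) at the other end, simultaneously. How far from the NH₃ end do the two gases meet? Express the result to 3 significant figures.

95.0 cm

Graham's law gives d_NH₃/d_Ar = rate_NH₃/rate_Ar = √(M_Ar/M_NH₃) = √(39.95/17.03) = 1.532.
With d_NH₃ + d_Ar = 157 cm, d_Ar = 157/(1 + 1.532) = 62.02 cm.
d_NH₃ = 157 − 62.02 = 95.0 cm.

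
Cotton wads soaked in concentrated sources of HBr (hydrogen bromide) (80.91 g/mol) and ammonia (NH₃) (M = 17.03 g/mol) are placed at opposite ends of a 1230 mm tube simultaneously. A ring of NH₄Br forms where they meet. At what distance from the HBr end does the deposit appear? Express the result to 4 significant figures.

The fronts meet when d_HBr + d_NH₃ = L with d_HBr/d_NH₃ = √(M_NH₃/M_HBr) (Graham's law). Here √(M_NH₃/M_HBr) = √(17.03/80.91) = 0.4588.
With d_HBr + d_NH₃ = 1230 mm, d_NH₃ = 1230/(1 + 0.4588) = 843.2 mm.
d_HBr = 1230 − 843.2 = 386.8 mm.

386.8 mm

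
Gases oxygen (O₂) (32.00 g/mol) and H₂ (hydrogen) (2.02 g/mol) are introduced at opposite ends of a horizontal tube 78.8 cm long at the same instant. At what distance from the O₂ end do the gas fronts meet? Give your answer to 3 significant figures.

15.8 cm

Graham's law gives d_O₂/d_H₂ = rate_O₂/rate_H₂ = √(M_H₂/M_O₂) = √(2.02/32.00) = 0.2512.
With d_O₂ + d_H₂ = 78.8 cm, d_H₂ = 78.8/(1 + 0.2512) = 62.98 cm.
d_O₂ = 78.8 − 62.98 = 15.8 cm.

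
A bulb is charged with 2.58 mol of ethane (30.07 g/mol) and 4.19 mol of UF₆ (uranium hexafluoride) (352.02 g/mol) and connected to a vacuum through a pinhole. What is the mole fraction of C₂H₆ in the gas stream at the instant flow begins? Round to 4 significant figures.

Effusion rate of each component ∝ n_i/√M_i (partial pressure × 1/√M).
Mole fraction of C₂H₆ in the effusate = (n_C₂H₆/√M_C₂H₆) / (n_C₂H₆/√M_C₂H₆ + n_UF₆/√M_UF₆)
= (2.58/√30.07) / (2.58/√30.07 + 4.19/√352.02) = 0.4705/(0.4705 + 0.2233) = 0.6781.

0.6781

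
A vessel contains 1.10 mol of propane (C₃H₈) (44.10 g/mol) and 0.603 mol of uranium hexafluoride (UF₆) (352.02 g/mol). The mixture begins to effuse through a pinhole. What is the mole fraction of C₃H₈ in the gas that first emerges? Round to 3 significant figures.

0.838

Rate_i ∝ x_i/√M_i (Graham's law weighted by mole fraction), so the effusate composition follows n_i/√M_i.
So x_C₃H₈ in the escaping gas = (n_C₃H₈/√M_C₃H₈) / Σ(n_i/√M_i)
= (1.10/√44.10) / (1.10/√44.10 + 0.603/√352.02) = 0.1656/(0.1656 + 0.03214) = 0.838.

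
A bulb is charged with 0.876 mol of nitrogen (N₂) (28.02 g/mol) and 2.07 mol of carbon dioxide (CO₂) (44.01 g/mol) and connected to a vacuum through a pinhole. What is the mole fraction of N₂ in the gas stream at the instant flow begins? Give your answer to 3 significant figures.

Rate_i ∝ x_i/√M_i (Graham's law weighted by mole fraction), so the effusate composition follows n_i/√M_i.
x_N₂(eff) = (n_N₂/√M_N₂) / (n_N₂/√M_N₂ + n_CO₂/√M_CO₂)
= (0.876/√28.02) / (0.876/√28.02 + 2.07/√44.01) = 0.1655/(0.1655 + 0.3120) = 0.347.

0.347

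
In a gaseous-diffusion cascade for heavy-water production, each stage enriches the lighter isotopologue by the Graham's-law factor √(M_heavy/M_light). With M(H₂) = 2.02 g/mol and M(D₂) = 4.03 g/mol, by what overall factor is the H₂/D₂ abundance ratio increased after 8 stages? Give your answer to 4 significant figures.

15.84

Overall factor = α^8 with α = √(4.03/2.02), i.e. (4.03/2.02)^(8/2).
= 1.99505^4 = 15.84.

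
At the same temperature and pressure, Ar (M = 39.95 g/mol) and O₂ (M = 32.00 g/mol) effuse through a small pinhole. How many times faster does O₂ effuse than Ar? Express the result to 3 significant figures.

Using Graham's law: rate_O₂/rate_Ar = √(M_Ar/M_O₂) = √(39.95/32.00) = √1.248 = 1.12.

1.12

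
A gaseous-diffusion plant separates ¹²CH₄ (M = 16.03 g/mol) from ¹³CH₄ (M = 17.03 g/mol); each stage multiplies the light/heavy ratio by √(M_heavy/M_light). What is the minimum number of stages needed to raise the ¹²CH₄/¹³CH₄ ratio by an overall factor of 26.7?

109

With α = √(17.03/16.03) per stage, ln α = ½ ln(1.06238) = 0.03026.
Need α^N ≥ 26.7 ⇒ N ≥ ln(26.7) / ln α = 3.285 / 0.03026 = 108.56.
Rounding up, N = 109 stages.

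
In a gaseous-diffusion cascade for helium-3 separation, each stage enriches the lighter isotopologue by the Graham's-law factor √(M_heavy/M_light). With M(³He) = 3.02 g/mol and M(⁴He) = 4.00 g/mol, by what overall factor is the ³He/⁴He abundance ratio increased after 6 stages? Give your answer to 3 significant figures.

The single-stage factor is √(M_heavy/M_light), so 6 stages give [√(4.00/3.02)]^6 = (4.00/3.02)^(6/2).
= 1.32450^3 = 2.32.

2.32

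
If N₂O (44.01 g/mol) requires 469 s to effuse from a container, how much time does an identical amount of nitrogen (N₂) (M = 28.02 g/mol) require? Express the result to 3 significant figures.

374 s

By Graham's law, t_N₂/t_N₂O = √(M_N₂/M_N₂O) = √(28.02/44.01) = √0.6367 = 0.7979.
So the time for N₂ is 469 × 0.7979 = 374 s.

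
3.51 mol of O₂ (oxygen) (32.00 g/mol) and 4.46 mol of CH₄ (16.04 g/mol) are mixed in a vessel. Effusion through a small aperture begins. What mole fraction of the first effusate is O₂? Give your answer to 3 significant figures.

Effusion rate of each component ∝ n_i/√M_i (partial pressure × 1/√M).
x_O₂(eff) = (n_O₂/√M_O₂) / (n_O₂/√M_O₂ + n_CH₄/√M_CH₄)
= (3.51/√32.00) / (3.51/√32.00 + 4.46/√16.04) = 0.6205/(0.6205 + 1.114) = 0.358.

0.358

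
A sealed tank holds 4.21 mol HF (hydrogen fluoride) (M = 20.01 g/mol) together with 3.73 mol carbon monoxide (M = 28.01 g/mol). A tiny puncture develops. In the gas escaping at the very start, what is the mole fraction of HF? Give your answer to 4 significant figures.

The effusion rate of species i is ∝ p_i/√M_i ∝ n_i/√M_i.
Mole fraction of HF in the effusate = (n_HF/√M_HF) / (n_HF/√M_HF + n_CO/√M_CO)
= (4.21/√20.01) / (4.21/√20.01 + 3.73/√28.01) = 0.9411/(0.9411 + 0.7048) = 0.5718.

0.5718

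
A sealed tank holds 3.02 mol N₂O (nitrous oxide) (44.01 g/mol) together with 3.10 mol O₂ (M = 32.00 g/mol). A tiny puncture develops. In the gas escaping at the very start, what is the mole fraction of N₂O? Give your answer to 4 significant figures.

Effusion rate of each component ∝ n_i/√M_i (partial pressure × 1/√M).
Mole fraction of N₂O in the effusate = (n_N₂O/√M_N₂O) / (n_N₂O/√M_N₂O + n_O₂/√M_O₂)
= (3.02/√44.01) / (3.02/√44.01 + 3.10/√32.00) = 0.4552/(0.4552 + 0.5480) = 0.4538.

0.4538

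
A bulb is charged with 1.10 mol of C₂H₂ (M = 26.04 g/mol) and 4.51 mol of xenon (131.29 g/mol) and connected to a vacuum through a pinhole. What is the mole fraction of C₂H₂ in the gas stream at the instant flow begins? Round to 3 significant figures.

0.354

Effusion rate of each component ∝ n_i/√M_i (partial pressure × 1/√M).
Mole fraction of C₂H₂ in the effusate = (n_C₂H₂/√M_C₂H₂) / (n_C₂H₂/√M_C₂H₂ + n_Xe/√M_Xe)
= (1.10/√26.04) / (1.10/√26.04 + 4.51/√131.29) = 0.2156/(0.2156 + 0.3936) = 0.354.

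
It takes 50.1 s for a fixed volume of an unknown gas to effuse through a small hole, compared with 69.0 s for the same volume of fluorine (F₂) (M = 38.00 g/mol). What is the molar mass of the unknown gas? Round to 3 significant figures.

Using Graham's law: t_X/t_F₂ = √(M_X/M_F₂).
50.1/69.0 = 0.7261 = √(M_X/38.00)
M_X = 38.00 × 0.7261² = 38.00 × 0.5272 = 20.0 g/mol

20.0 g/mol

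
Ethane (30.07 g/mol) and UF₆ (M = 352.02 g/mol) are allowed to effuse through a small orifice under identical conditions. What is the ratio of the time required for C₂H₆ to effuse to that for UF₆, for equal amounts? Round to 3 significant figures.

0.292

By Graham's law, t_C₂H₆/t_UF₆ = √(M_C₂H₆/M_UF₆) = √(30.07/352.02) = √0.08542 = 0.292.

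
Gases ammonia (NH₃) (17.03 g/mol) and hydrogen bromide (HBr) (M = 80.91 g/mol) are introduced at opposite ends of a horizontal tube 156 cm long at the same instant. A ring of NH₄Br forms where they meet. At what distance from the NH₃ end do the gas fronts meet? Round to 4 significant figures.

106.9 cm

Graham's law gives d_NH₃/d_HBr = rate_NH₃/rate_HBr = √(M_HBr/M_NH₃) = √(80.91/17.03) = 2.180.
With d_NH₃ + d_HBr = 156 cm, d_HBr = 156/(1 + 2.180) = 49.06 cm.
d_NH₃ = 156 − 49.06 = 106.9 cm.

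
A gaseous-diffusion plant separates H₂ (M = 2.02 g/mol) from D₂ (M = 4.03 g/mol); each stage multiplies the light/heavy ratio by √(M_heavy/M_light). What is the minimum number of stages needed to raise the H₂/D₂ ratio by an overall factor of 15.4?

Single-stage factor α = √(4.03/2.02), so ln α = ½ ln(1.99505) = 0.3453.
Need α^N ≥ 15.4 ⇒ N ≥ ln(15.4) / ln α = 2.734 / 0.3453 = 7.92.
So at least 8 stages are needed.

8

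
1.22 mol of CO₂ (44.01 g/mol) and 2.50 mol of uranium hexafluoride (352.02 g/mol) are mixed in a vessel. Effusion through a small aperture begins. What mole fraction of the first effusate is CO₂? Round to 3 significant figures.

Rate_i ∝ x_i/√M_i (Graham's law weighted by mole fraction), so the effusate composition follows n_i/√M_i.
Mole fraction of CO₂ in the effusate = (n_CO₂/√M_CO₂) / (n_CO₂/√M_CO₂ + n_UF₆/√M_UF₆)
= (1.22/√44.01) / (1.22/√44.01 + 2.50/√352.02) = 0.1839/(0.1839 + 0.1332) = 0.580.

0.580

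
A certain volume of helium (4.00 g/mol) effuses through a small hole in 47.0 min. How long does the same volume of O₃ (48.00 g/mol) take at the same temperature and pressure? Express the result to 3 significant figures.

Graham's law gives t_O₃/t_He = √(M_O₃/M_He) = √(48.00/4.00) = √12.00 = 3.464.
So the time for O₃ is 47.0 × 3.464 = 163 min.

163 min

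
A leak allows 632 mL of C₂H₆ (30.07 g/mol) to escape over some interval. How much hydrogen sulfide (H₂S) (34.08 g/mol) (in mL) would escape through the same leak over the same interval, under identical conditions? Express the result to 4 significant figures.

Using Graham's law: rate_H₂S/rate_C₂H₆ = √(M_C₂H₆/M_H₂S) = √(30.07/34.08) = √0.8823 = 0.9393.
So the volume for H₂S is 632 × 0.9393 = 593.7 mL.

593.7 mL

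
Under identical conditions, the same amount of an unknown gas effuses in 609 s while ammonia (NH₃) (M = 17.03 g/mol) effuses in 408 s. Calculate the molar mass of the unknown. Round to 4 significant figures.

37.94 g/mol

From Graham's law, t_X/t_NH₃ = √(M_X/M_NH₃).
609/408 = 1.493 = √(M_X/17.03)
M_X = 17.03 × 1.493² = 17.03 × 2.228 = 37.94 g/mol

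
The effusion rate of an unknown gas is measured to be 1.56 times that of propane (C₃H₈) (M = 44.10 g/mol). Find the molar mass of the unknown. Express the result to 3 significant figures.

18.1 g/mol

From Graham's law, rate_X/rate_C₃H₈ = √(M_C₃H₈/M_X).
1.56 = √(44.10/M_X)
M_X = 44.10 / 1.56² = 44.10 / 2.434 = 18.1 g/mol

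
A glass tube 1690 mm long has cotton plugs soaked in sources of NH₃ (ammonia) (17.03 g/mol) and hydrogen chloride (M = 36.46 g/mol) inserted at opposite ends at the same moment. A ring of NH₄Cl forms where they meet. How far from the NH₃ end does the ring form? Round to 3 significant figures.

1000 mm

In equal time, each gas travels a distance ∝ its rate ∝ 1/√M, so d_NH₃/d_HCl = √(M_HCl/M_NH₃) = √(36.46/17.03) = 1.463.
With d_NH₃ + d_HCl = 1690 mm, d_HCl = 1690/(1 + 1.463) = 686.1 mm.
d_NH₃ = 1690 − 686.1 = 1000 mm.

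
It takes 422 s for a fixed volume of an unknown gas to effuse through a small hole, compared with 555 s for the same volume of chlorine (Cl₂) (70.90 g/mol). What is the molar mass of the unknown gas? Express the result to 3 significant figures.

41.0 g/mol

Graham's law gives t_X/t_Cl₂ = √(M_X/M_Cl₂).
422/555 = 0.7604 = √(M_X/70.90)
M_X = 70.90 × 0.7604² = 70.90 × 0.5781 = 41.0 g/mol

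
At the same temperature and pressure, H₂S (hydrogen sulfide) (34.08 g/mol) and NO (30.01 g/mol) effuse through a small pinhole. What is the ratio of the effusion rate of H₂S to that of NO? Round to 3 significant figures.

0.938

Graham's law gives rate_H₂S/rate_NO = √(M_NO/M_H₂S) = √(30.01/34.08) = √0.8806 = 0.938.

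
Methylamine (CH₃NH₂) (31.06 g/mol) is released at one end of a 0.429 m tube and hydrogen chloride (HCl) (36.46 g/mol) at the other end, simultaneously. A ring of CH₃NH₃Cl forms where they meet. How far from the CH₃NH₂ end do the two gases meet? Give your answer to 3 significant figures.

The fronts meet when d_CH₃NH₂ + d_HCl = L with d_CH₃NH₂/d_HCl = √(M_HCl/M_CH₃NH₂) (Graham's law). Here √(M_HCl/M_CH₃NH₂) = √(36.46/31.06) = 1.083.
With d_CH₃NH₂ + d_HCl = 0.429 m, d_HCl = 0.429/(1 + 1.083) = 0.2059 m.
d_CH₃NH₂ = 0.429 − 0.2059 = 0.223 m.

0.223 m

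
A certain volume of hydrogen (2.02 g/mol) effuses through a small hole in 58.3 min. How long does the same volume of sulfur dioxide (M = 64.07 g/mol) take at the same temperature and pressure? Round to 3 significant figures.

328 min

From Graham's law, t_SO₂/t_H₂ = √(M_SO₂/M_H₂) = √(64.07/2.02) = √31.72 = 5.632.
So the time for SO₂ is 58.3 × 5.632 = 328 min.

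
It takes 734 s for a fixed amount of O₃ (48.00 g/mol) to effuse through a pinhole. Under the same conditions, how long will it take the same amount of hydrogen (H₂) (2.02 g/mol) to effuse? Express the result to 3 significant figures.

Since effusion rate ∝ 1/√M, t_H₂/t_O₃ = √(M_H₂/M_O₃) = √(2.02/48.00) = √0.04208 = 0.2051.
So the time for H₂ is 734 × 0.2051 = 151 s.

151 s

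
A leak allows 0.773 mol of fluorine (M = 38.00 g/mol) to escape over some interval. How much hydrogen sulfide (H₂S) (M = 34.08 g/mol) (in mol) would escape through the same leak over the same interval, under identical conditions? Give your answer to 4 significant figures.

From Graham's law, rate_H₂S/rate_F₂ = √(M_F₂/M_H₂S) = √(38.00/34.08) = √1.115 = 1.056.
So the amount for H₂S is 0.773 × 1.056 = 0.8162 mol.

0.8162 mol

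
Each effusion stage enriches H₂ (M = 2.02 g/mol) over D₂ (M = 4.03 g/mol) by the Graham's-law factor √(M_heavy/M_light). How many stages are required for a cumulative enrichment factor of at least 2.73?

Single-stage factor α = √(4.03/2.02), so ln α = ½ ln(1.99505) = 0.3453.
Need α^N ≥ 2.73 ⇒ N ≥ ln(2.73) / ln α = 1.004 / 0.3453 = 2.91.
Minimum whole number of stages: N = 3.

3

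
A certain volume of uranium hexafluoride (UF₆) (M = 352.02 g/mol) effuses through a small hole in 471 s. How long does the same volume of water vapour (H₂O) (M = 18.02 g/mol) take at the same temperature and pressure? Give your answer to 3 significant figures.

107 s

From Graham's law, t_H₂O/t_UF₆ = √(M_H₂O/M_UF₆) = √(18.02/352.02) = √0.05119 = 0.2263.
So the time for H₂O is 471 × 0.2263 = 107 s.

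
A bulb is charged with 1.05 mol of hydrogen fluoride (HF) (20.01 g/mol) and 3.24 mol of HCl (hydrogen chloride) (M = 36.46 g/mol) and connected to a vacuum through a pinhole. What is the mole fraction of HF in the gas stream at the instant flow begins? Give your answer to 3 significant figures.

Each component's effusion rate ∝ (its partial pressure)·(1/√M) ∝ n_i/√M_i.
x_HF(eff) = (n_HF/√M_HF) / (n_HF/√M_HF + n_HCl/√M_HCl)
= (1.05/√20.01) / (1.05/√20.01 + 3.24/√36.46) = 0.2347/(0.2347 + 0.5366) = 0.304.

0.304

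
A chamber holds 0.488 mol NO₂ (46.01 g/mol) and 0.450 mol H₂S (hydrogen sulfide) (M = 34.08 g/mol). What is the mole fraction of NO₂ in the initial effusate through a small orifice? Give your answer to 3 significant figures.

Rate_i ∝ x_i/√M_i (Graham's law weighted by mole fraction), so the effusate composition follows n_i/√M_i.
So x_NO₂ in the escaping gas = (n_NO₂/√M_NO₂) / Σ(n_i/√M_i)
= (0.488/√46.01) / (0.488/√46.01 + 0.450/√34.08) = 0.07194/(0.07194 + 0.07708) = 0.483.

0.483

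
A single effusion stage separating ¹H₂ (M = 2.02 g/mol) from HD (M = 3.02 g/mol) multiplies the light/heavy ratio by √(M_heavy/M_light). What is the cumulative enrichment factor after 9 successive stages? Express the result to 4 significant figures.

Each stage multiplies the ratio by α = √(3.02/2.02), so after 9 stages the overall factor is α^9 = (3.02/2.02)^(9/2).
= 1.49505^(9/2) = 6.109.

6.109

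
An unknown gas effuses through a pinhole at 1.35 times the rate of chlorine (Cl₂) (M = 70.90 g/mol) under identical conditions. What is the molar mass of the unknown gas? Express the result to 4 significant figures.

From Graham's law, rate_X/rate_Cl₂ = √(M_Cl₂/M_X).
1.35 = √(70.90/M_X)
M_X = 70.90 / 1.35² = 70.90 / 1.823 = 38.90 g/mol

38.90 g/mol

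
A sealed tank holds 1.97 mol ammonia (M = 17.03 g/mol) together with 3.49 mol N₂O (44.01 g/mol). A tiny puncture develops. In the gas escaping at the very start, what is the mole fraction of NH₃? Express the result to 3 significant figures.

Each component's effusion rate ∝ (its partial pressure)·(1/√M) ∝ n_i/√M_i.
Mole fraction of NH₃ in the effusate = (n_NH₃/√M_NH₃) / (n_NH₃/√M_NH₃ + n_N₂O/√M_N₂O)
= (1.97/√17.03) / (1.97/√17.03 + 3.49/√44.01) = 0.4774/(0.4774 + 0.5261) = 0.476.

0.476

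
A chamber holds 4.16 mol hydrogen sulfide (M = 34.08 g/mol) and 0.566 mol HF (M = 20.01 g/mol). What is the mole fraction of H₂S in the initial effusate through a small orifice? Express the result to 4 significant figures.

0.8492

Effusion rate of each component ∝ n_i/√M_i (partial pressure × 1/√M).
So x_H₂S in the escaping gas = (n_H₂S/√M_H₂S) / Σ(n_i/√M_i)
= (4.16/√34.08) / (4.16/√34.08 + 0.566/√20.01) = 0.7126/(0.7126 + 0.1265) = 0.8492.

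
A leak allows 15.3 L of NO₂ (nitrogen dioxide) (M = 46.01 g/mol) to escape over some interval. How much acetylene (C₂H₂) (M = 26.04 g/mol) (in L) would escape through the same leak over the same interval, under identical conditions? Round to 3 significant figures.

20.3 L

Using Graham's law: rate_C₂H₂/rate_NO₂ = √(M_NO₂/M_C₂H₂) = √(46.01/26.04) = √1.767 = 1.329.
So the volume for C₂H₂ is 15.3 × 1.329 = 20.3 L.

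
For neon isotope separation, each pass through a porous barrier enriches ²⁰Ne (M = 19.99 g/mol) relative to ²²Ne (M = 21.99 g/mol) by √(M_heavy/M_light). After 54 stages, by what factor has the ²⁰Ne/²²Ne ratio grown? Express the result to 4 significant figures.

Each stage multiplies the ratio by α = √(21.99/19.99), so after 54 stages the overall factor is α^54 = (21.99/19.99)^(54/2).
= 1.10005^27 = 13.13.

13.13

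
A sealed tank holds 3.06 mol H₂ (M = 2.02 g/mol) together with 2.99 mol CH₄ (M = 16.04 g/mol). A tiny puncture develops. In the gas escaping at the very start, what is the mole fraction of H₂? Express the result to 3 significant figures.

Each component's effusion rate ∝ (its partial pressure)·(1/√M) ∝ n_i/√M_i.
x_H₂(eff) = (n_H₂/√M_H₂) / (n_H₂/√M_H₂ + n_CH₄/√M_CH₄)
= (3.06/√2.02) / (3.06/√2.02 + 2.99/√16.04) = 2.153/(2.153 + 0.7466) = 0.743.

0.743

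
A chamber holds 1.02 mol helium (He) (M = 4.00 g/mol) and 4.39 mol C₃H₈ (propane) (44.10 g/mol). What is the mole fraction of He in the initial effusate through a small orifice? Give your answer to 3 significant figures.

0.436

The effusion rate of species i is ∝ p_i/√M_i ∝ n_i/√M_i.
So x_He in the escaping gas = (n_He/√M_He) / Σ(n_i/√M_i)
= (1.02/√4.00) / (1.02/√4.00 + 4.39/√44.10) = 0.5100/(0.5100 + 0.6611) = 0.436.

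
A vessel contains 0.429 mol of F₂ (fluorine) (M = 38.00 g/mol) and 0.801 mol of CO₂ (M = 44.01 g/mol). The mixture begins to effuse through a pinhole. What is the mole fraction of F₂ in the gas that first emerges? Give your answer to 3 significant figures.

0.366

Effusion rate of each component ∝ n_i/√M_i (partial pressure × 1/√M).
Mole fraction of F₂ in the effusate = (n_F₂/√M_F₂) / (n_F₂/√M_F₂ + n_CO₂/√M_CO₂)
= (0.429/√38.00) / (0.429/√38.00 + 0.801/√44.01) = 0.06959/(0.06959 + 0.1207) = 0.366.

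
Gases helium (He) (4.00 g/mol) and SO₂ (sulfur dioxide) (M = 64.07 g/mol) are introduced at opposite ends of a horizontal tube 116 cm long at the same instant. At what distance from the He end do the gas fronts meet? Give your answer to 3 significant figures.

92.8 cm

In equal time, each gas travels a distance ∝ its rate ∝ 1/√M, so d_He/d_SO₂ = √(M_SO₂/M_He) = √(64.07/4.00) = 4.002.
With d_He + d_SO₂ = 116 cm, d_SO₂ = 116/(1 + 4.002) = 23.19 cm.
d_He = 116 − 23.19 = 92.8 cm.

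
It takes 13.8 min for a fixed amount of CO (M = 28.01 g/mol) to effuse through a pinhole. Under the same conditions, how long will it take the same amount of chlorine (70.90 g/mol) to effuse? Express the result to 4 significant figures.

21.96 min

Graham's law gives t_Cl₂/t_CO = √(M_Cl₂/M_CO) = √(70.90/28.01) = √2.531 = 1.591.
So the time for Cl₂ is 13.8 × 1.591 = 21.96 min.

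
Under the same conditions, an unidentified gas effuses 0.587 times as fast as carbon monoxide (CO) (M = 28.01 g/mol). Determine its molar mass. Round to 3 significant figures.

81.3 g/mol

From Graham's law, rate_X/rate_CO = √(M_CO/M_X).
0.587 = √(28.01/M_X)
M_X = 28.01 / 0.587² = 28.01 / 0.3446 = 81.3 g/mol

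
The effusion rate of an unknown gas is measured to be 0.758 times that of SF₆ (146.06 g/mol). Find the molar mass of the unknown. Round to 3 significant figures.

By Graham's law, rate_X/rate_SF₆ = √(M_SF₆/M_X).
0.758 = √(146.06/M_X)
M_X = 146.06 / 0.758² = 146.06 / 0.5746 = 254 g/mol

254 g/mol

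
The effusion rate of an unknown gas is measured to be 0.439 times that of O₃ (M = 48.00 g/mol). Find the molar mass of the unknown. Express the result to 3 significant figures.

249 g/mol

Graham's law gives rate_X/rate_O₃ = √(M_O₃/M_X).
0.439 = √(48.00/M_X)
M_X = 48.00 / 0.439² = 48.00 / 0.1927 = 249 g/mol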